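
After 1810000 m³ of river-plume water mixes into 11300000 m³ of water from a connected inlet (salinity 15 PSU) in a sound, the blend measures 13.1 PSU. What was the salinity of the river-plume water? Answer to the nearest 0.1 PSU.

Salt balance: 11,300,000×15 + 1,810,000×S = 13,110,000×13.1
169,500,000 + 1,810,000·S = 171,741,000
S = (171,741,000 − 169,500,000) / 1,810,000 = 1.2381 PSU

1.2 PSU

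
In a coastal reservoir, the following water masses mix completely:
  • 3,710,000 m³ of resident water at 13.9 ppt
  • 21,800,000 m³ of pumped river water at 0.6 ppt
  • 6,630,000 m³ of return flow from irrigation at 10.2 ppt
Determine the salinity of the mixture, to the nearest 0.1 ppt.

Mass of salt is conserved:
salt = 3,710,000×13.9 + 21,800,000×0.6 + 6,630,000×10.2 = 51,569,000 + 13,080,000 + 67,626,000 = 132,275,000
volume = 3,710,000 + 21,800,000 + 6,630,000 = 32,140,000 m³
S = 132,275,000 / 32,140,000 = 4.116 ppt

4.1 ppt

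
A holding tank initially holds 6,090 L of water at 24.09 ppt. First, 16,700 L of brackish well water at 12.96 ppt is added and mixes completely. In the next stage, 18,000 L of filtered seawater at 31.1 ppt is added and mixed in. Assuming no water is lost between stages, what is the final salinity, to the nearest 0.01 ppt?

By conservation of dissolved salt,
Initial salt = 6,090×24.09 = 146,708.1
After stage 1: salt = 146,708.1 + 16,700×12.96 = 363,140.1; volume = 22,790 L; S = 15.934 ppt
After stage 2: salt = 363,140.1 + 18,000×31.1 = 922,940.1; volume = 40,790 L
S = 922,940.1 / 40,790 = 22.6266 ppt

22.63 ppt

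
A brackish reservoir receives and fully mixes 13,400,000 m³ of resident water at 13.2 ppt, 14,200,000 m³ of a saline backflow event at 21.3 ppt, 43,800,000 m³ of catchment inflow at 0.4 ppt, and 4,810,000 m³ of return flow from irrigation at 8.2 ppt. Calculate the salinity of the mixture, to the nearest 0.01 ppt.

7.04 ppt

Salt balance:
salt = 13,400,000×13.2 + 14,200,000×21.3 + 43,800,000×0.4 + 4,810,000×8.2 = 176,880,000 + 302,460,000 + 17,520,000 + 39,442,000 = 536,302,000
volume = 13,400,000 + 14,200,000 + 43,800,000 + 4,810,000 = 76,210,000 m³
S = 536,302,000 / 76,210,000 = 7.0372 ppt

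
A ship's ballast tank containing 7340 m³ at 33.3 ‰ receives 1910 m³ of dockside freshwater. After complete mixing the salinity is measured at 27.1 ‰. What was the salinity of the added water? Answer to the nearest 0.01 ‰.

Salt balance: 7,340×33.3 + 1,910×S = 9,250×27.1
244,422 + 1,910·S = 250,675
S = (250,675 − 244,422) / 1,910 = 3.2738 ‰

3.27 ‰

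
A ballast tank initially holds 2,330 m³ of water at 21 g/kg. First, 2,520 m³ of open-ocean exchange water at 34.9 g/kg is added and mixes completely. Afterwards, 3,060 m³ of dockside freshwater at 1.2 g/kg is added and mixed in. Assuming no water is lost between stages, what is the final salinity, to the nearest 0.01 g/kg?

17.77 g/kg

Conserving salt mass:
Initial salt = 2,330×21 = 48,930
After stage 1: salt = 48,930 + 2,520×34.9 = 136,878; volume = 4,850 m³; S = 28.222 g/kg
After stage 2: salt = 136,878 + 3,060×1.2 = 140,550; volume = 7,910 m³
S = 140,550 / 7,910 = 17.7686 g/kg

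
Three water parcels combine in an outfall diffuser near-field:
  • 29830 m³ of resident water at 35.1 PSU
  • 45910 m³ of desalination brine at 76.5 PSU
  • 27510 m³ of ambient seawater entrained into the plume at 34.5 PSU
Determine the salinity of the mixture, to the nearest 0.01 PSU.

Mass of salt is conserved:
salt = 29,830×35.1 + 45,910×76.5 + 27,510×34.5 = 1,047,033 + 3,512,115 + 949,095 = 5,508,243
volume = 29,830 + 45,910 + 27,510 = 103,250 m³
S = 5,508,243 / 103,250 = 53.3486 PSU

53.35 PSU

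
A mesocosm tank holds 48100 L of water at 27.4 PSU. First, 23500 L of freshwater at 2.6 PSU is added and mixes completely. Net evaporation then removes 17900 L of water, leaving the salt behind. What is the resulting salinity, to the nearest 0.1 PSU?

After mixing: salt = 48,100×27.4 + 23,500×2.6 = 1,379,040; volume = 71,600 L
After evaporation: salt unchanged = 1,379,040; volume = 71,600 − 17,900 = 53,700 L
S = 1,379,040 / 53,700 = 25.6804 PSU

25.7 PSU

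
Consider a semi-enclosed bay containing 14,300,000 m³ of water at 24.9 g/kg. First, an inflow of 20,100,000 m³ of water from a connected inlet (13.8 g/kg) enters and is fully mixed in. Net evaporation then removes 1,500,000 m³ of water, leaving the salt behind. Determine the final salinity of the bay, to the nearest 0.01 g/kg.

After mixing: salt = 14,300,000×24.9 + 20,100,000×13.8 = 633,450,000; volume = 34,400,000 m³
After evaporation: salt unchanged = 633,450,000; volume = 34,400,000 − 1,500,000 = 32,900,000 m³
S = 633,450,000 / 32,900,000 = 19.2538 g/kg

19.25 g/kg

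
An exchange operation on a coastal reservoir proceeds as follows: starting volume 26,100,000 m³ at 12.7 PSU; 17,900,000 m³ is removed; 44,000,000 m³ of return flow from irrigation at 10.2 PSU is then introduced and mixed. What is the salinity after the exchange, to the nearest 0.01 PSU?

10.59 PSU

Remaining after removal: 8,200,000 m³ at 12.7 PSU (salt = 104,140,000)
After addition: salt = 104,140,000 + 44,000,000×10.2 = 552,940,000; volume = 52,200,000 m³
S = 552,940,000 / 52,200,000 = 10.5927 PSU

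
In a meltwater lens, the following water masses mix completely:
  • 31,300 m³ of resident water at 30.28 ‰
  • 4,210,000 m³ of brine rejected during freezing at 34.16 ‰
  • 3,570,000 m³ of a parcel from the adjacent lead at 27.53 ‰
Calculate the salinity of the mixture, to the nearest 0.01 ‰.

Mass of salt is conserved:
salt = 31,300×30.28 + 4,210,000×34.16 + 3,570,000×27.53 = 947,764 + 143,813,600 + 98,282,100 = 243,043,464
volume = 31,300 + 4,210,000 + 3,570,000 = 7,811,300 m³
S = 243,043,464 / 7,811,300 = 31.1143 ‰

31.11 ‰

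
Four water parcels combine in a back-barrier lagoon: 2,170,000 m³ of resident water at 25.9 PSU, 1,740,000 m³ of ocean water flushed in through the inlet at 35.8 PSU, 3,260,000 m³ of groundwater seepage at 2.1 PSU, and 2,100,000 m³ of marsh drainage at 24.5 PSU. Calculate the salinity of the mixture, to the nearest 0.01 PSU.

19.07 PSU

Salt balance:
salt = 2,170,000×25.9 + 1,740,000×35.8 + 3,260,000×2.1 + 2,100,000×24.5 = 56,203,000 + 62,292,000 + 6,846,000 + 51,450,000 = 176,791,000
volume = 2,170,000 + 1,740,000 + 3,260,000 + 2,100,000 = 9,270,000 m³
S = 176,791,000 / 9,270,000 = 19.0713 PSU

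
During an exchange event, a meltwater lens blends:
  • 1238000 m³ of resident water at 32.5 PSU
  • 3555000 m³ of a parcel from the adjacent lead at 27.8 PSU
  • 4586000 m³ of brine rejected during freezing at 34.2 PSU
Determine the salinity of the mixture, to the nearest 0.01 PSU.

31.55 PSU

Total salt / total volume:
salt = 1,238,000×32.5 + 3,555,000×27.8 + 4,586,000×34.2 = 40,235,000 + 98,829,000 + 156,841,200 = 295,905,200
volume = 1,238,000 + 3,555,000 + 4,586,000 = 9,379,000 m³
S = 295,905,200 / 9,379,000 = 31.5498 PSU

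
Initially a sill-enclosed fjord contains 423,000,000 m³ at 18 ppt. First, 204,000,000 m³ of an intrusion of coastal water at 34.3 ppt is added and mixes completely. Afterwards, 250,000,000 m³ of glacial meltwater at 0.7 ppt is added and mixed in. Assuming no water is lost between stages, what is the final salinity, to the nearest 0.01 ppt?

16.86 ppt

Mass of salt is conserved:
Initial salt = 423,000,000×18 = 7,614,000,000
After stage 1: salt = 7,614,000,000 + 204,000,000×34.3 = 14,611,200,000; volume = 627,000,000 m³; S = 23.303 ppt
After stage 2: salt = 14,611,200,000 + 250,000,000×0.7 = 14,786,200,000; volume = 877,000,000 m³
S = 14,786,200,000 / 877,000,000 = 16.86 ppt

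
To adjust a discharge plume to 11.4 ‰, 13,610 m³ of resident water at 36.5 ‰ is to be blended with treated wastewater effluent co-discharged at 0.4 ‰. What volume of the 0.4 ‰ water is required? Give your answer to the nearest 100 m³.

31100 m³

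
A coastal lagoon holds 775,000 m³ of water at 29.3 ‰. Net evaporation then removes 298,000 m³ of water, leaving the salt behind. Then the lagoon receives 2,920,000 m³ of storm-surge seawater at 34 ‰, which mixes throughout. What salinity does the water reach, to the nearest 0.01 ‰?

35.91 ‰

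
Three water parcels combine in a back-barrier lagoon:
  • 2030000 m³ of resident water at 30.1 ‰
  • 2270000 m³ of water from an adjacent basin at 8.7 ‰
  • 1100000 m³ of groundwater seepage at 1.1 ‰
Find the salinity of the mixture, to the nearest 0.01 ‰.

15.20 ‰

Conserving salt mass:
salt = 2,030,000×30.1 + 2,270,000×8.7 + 1,100,000×1.1 = 61,103,000 + 19,749,000 + 1,210,000 = 82,062,000
volume = 2,030,000 + 2,270,000 + 1,100,000 = 5,400,000 m³
S = 82,062,000 / 5,400,000 = 15.1967 ‰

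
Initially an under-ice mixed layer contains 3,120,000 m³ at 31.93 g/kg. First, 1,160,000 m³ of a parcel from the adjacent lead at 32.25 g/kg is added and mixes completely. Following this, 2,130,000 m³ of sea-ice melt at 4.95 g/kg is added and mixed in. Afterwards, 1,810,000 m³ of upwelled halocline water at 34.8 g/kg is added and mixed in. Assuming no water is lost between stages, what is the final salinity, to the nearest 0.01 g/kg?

Mass of salt is conserved:
Initial salt = 3,120,000×31.93 = 99,621,600
After stage 1: salt = 99,621,600 + 1,160,000×32.25 = 137,031,600; volume = 4,280,000 m³; S = 32.017 g/kg
After stage 2: salt = 137,031,600 + 2,130,000×4.95 = 147,575,100; volume = 6,410,000 m³; S = 23.023 g/kg
After stage 3: salt = 147,575,100 + 1,810,000×34.8 = 210,563,100; volume = 8,220,000 m³
S = 210,563,100 / 8,220,000 = 25.6159 g/kg

25.62 g/kg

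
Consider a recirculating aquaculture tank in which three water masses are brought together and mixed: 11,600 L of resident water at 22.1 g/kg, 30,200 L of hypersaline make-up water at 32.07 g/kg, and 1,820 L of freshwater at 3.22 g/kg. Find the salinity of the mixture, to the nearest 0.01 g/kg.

Weighted by volume,
salt = 11,600×22.1 + 30,200×32.07 + 1,820×3.22 = 256,360 + 968,514 + 5,860.4 = 1,230,734.4
volume = 11,600 + 30,200 + 1,820 = 43,620 L
S = 1,230,734.4 / 43,620 = 28.2149 g/kg

28.21 g/kg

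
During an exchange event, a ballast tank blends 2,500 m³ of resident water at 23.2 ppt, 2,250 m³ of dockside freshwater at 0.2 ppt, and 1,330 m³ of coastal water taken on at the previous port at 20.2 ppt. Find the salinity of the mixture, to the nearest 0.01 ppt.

Salt balance:
salt = 2,500×23.2 + 2,250×0.2 + 1,330×20.2 = 58,000 + 450 + 26,866 = 85,316
volume = 2,500 + 2,250 + 1,330 = 6,080 m³
S = 85,316 / 6,080 = 14.0322 ppt

14.03 ppt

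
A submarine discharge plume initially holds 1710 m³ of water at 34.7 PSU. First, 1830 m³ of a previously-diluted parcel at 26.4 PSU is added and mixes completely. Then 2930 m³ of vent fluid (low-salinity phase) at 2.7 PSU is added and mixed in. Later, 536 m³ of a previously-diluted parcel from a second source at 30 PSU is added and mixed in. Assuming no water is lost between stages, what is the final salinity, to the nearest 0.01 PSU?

18.79 PSU

Weighted by volume,
Initial salt = 1,710×34.7 = 59,337
After stage 1: salt = 59,337 + 1,830×26.4 = 107,649; volume = 3,540 m³; S = 30.409 PSU
After stage 2: salt = 107,649 + 2,930×2.7 = 115,560; volume = 6,470 m³; S = 17.861 PSU
After stage 3: salt = 115,560 + 536×30 = 131,640; volume = 7,006 m³
S = 131,640 / 7,006 = 18.7896 PSU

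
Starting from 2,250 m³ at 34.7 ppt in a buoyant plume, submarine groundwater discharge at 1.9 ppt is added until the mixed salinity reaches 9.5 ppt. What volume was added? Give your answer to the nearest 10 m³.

Salt balance: 2,250×34.7 + V×1.9 = (2,250+V)×9.5
78,075 + 1.9V = 21,375 + 9.5V
56,700 = 7.6V
V = 7,460.53 m³

7460 m³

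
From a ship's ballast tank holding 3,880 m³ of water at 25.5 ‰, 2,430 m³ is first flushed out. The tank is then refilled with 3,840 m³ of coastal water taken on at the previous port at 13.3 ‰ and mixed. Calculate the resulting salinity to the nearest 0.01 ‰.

16.64 ‰

Remaining after removal: 1,450 m³ at 25.5 ‰ (salt = 36,975)
After addition: salt = 36,975 + 3,840×13.3 = 88,047; volume = 5,290 m³
S = 88,047 / 5,290 = 16.644 ‰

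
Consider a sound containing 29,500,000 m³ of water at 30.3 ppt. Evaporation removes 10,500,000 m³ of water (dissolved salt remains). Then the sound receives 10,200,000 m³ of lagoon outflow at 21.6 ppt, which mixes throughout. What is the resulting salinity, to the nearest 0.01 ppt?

After evaporation: salt = 29,500,000×30.3 = 893,850,000; volume = 29,500,000 − 10,500,000 = 19,000,000 m³
After mixing: salt = 893,850,000 + 10,200,000×21.6 = 1,114,170,000; volume = 19,000,000 + 10,200,000 = 29,200,000 m³
S = 1,114,170,000 / 29,200,000 = 38.1565 ppt

38.16 ppt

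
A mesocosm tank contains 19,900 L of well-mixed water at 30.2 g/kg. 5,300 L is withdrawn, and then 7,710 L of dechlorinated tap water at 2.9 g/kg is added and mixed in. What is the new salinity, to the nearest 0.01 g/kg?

20.77 g/kg

Remaining after removal: 14,600 L at 30.2 g/kg (salt = 440,920)
After addition: salt = 440,920 + 7,710×2.9 = 463,279; volume = 22,310 L
S = 463,279 / 22,310 = 20.7655 g/kg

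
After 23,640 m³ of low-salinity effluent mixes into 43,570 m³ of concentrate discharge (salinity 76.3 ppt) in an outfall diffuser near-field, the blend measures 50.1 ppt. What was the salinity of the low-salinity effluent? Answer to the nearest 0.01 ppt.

1.81 ppt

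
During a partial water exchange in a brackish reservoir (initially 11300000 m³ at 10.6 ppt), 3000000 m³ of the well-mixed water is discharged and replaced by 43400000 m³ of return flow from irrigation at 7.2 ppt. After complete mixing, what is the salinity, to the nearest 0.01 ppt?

Remaining after removal: 8,300,000 m³ at 10.6 ppt (salt = 87,980,000)
After addition: salt = 87,980,000 + 43,400,000×7.2 = 400,460,000; volume = 51,700,000 m³
S = 400,460,000 / 51,700,000 = 7.7458 ppt

7.75 ppt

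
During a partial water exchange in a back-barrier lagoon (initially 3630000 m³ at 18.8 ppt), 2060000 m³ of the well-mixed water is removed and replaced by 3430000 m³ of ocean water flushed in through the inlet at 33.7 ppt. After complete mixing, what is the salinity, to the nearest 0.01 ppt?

29.02 ppt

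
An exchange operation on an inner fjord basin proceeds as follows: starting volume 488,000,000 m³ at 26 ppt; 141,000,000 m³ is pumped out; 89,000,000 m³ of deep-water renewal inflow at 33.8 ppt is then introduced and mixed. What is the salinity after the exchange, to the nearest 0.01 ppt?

Remaining after removal: 347,000,000 m³ at 26 ppt (salt = 9,022,000,000)
After addition: salt = 9,022,000,000 + 89,000,000×33.8 = 12,030,200,000; volume = 436,000,000 m³
S = 12,030,200,000 / 436,000,000 = 27.5922 ppt

27.59 ppt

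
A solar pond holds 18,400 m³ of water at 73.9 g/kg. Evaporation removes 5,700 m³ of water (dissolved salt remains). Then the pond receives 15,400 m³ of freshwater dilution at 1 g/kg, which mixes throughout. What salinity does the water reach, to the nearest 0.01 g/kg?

48.94 g/kg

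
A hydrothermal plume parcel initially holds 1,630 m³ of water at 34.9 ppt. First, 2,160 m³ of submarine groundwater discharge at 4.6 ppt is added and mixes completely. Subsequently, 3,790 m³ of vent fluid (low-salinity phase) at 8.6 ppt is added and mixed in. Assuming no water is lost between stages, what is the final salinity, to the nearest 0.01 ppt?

Salt balance:
Initial salt = 1,630×34.9 = 56,887
After stage 1: salt = 56,887 + 2,160×4.6 = 66,823; volume = 3,790 m³; S = 17.631 ppt
After stage 2: salt = 66,823 + 3,790×8.6 = 99,417; volume = 7,580 m³
S = 99,417 / 7,580 = 13.1157 ppt

13.12 ppt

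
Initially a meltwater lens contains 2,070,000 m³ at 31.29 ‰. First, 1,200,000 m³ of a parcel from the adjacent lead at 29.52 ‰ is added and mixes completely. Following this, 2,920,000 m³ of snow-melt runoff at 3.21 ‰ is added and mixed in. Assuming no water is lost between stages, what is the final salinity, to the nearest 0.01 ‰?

Conserving salt mass:
Initial salt = 2,070,000×31.29 = 64,770,300
After stage 1: salt = 64,770,300 + 1,200,000×29.52 = 100,194,300; volume = 3,270,000 m³; S = 30.64 ‰
After stage 2: salt = 100,194,300 + 2,920,000×3.21 = 109,567,500; volume = 6,190,000 m³
S = 109,567,500 / 6,190,000 = 17.7007 ‰

17.70 ‰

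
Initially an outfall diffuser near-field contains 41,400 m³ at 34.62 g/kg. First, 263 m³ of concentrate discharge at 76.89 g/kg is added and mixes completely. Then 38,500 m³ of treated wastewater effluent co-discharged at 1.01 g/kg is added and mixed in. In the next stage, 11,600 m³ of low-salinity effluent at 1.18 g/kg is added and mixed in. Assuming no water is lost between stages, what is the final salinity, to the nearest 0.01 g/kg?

Total salt / total volume:
Initial salt = 41,400×34.62 = 1,433,268
After stage 1: salt = 1,433,268 + 263×76.89 = 1,453,490.07; volume = 41,663 m³; S = 34.887 g/kg
After stage 2: salt = 1,453,490.07 + 38,500×1.01 = 1,492,375.07; volume = 80,163 m³; S = 18.617 g/kg
After stage 3: salt = 1,492,375.07 + 11,600×1.18 = 1,506,063.07; volume = 91,763 m³
S = 1,506,063.07 / 91,763 = 16.4125 g/kg

16.41 g/kg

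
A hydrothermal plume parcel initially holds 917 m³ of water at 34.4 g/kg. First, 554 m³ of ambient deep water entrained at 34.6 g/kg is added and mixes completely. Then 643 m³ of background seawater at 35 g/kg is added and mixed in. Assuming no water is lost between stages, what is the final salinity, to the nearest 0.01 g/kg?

By conservation of dissolved salt,
Initial salt = 917×34.4 = 31,544.8
After stage 1: salt = 31,544.8 + 554×34.6 = 50,713.2; volume = 1,471 m³; S = 34.475 g/kg
After stage 2: salt = 50,713.2 + 643×35 = 73,218.2; volume = 2,114 m³
S = 73,218.2 / 2,114 = 34.6349 g/kg

34.63 g/kg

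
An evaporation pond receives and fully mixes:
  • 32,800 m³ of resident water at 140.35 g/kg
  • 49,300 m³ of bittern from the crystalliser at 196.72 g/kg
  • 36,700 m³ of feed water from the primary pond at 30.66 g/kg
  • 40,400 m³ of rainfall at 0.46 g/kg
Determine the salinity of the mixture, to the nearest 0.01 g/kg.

Mass of salt is conserved:
salt = 32,800×140.35 + 49,300×196.72 + 36,700×30.66 + 40,400×0.46 = 4,603,480 + 9,698,296 + 1,125,222 + 18,584 = 15,445,582
volume = 32,800 + 49,300 + 36,700 + 40,400 = 159,200 m³
S = 15,445,582 / 159,200 = 97.02 g/kg

97.02 g/kg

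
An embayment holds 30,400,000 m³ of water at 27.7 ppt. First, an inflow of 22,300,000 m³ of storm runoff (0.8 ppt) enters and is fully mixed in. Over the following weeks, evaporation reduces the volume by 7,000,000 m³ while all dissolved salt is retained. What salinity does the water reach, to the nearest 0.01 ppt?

18.82 ppt

After mixing: salt = 30,400,000×27.7 + 22,300,000×0.8 = 859,920,000; volume = 52,700,000 m³
After evaporation: salt unchanged = 859,920,000; volume = 52,700,000 − 7,000,000 = 45,700,000 m³
S = 859,920,000 / 45,700,000 = 18.8166 ppt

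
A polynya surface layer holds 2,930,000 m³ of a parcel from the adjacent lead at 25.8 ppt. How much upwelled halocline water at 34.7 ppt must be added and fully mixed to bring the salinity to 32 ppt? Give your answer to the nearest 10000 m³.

6730000 m³

Salt balance: 2,930,000×25.8 + V×34.7 = (2,930,000+V)×32
75,594,000 + 34.7V = 93,760,000 + 32V
18,166,000 = 2.7V
V = 6,728,148.15 m³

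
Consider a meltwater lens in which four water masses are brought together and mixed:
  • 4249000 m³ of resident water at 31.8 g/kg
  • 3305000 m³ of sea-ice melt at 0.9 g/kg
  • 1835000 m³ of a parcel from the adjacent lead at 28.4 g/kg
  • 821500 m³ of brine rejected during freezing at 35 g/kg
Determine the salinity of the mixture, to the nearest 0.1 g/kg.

Conserving salt mass:
salt = 4,249,000×31.8 + 3,305,000×0.9 + 1,835,000×28.4 + 821,500×35 = 135,118,200 + 2,974,500 + 52,114,000 + 28,752,500 = 218,959,200
volume = 4,249,000 + 3,305,000 + 1,835,000 + 821,500 = 10,210,500 m³
S = 218,959,200 / 10,210,500 = 21.445 g/kg

21.4 g/kg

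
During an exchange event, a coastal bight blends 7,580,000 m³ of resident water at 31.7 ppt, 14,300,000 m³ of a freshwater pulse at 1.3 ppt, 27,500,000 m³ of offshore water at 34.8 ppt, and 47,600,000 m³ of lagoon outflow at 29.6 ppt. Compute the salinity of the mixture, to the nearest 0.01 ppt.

Total salt / total volume:
salt = 7,580,000×31.7 + 14,300,000×1.3 + 27,500,000×34.8 + 47,600,000×29.6 = 240,286,000 + 18,590,000 + 957,000,000 + 1,408,960,000 = 2,624,836,000
volume = 7,580,000 + 14,300,000 + 27,500,000 + 47,600,000 = 96,980,000 m³
S = 2,624,836,000 / 96,980,000 = 27.0657 ppt

27.07 ppt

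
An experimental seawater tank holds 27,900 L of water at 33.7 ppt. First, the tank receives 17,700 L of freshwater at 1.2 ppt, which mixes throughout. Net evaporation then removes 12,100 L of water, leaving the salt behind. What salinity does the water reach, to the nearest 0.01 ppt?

After mixing: salt = 27,900×33.7 + 17,700×1.2 = 961,470; volume = 45,600 L
After evaporation: salt unchanged = 961,470; volume = 45,600 − 12,100 = 33,500 L
S = 961,470 / 33,500 = 28.7006 ppt

28.70 ppt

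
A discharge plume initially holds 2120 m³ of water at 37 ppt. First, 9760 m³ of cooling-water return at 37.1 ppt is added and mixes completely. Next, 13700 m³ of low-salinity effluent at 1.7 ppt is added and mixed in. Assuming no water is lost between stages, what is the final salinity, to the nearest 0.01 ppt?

Salt balance:
Initial salt = 2,120×37 = 78,440
After stage 1: salt = 78,440 + 9,760×37.1 = 440,536; volume = 11,880 m³; S = 37.082 ppt
After stage 2: salt = 440,536 + 13,700×1.7 = 463,826; volume = 25,580 m³
S = 463,826 / 25,580 = 18.1324 ppt

18.13 ppt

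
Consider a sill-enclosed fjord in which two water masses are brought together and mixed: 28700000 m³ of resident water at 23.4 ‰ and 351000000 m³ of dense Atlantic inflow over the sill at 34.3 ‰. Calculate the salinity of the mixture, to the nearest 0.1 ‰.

33.5 ‰

By conservation of dissolved salt,
salt = 28,700,000×23.4 + 351,000,000×34.3 = 671,580,000 + 12,039,300,000 = 12,710,880,000
volume = 28,700,000 + 351,000,000 = 379,700,000 m³
S = 12,710,880,000 / 379,700,000 = 33.476 ‰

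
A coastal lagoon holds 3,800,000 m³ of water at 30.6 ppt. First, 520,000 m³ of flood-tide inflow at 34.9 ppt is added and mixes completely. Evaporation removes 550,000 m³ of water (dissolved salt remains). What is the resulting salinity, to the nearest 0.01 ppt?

35.66 ppt

After mixing: salt = 3,800,000×30.6 + 520,000×34.9 = 134,428,000; volume = 4,320,000 m³
After evaporation: salt unchanged = 134,428,000; volume = 4,320,000 − 550,000 = 3,770,000 m³
S = 134,428,000 / 3,770,000 = 35.6573 ppt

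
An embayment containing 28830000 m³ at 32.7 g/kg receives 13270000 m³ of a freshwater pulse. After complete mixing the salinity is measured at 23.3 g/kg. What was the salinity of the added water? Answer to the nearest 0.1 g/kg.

2.9 g/kg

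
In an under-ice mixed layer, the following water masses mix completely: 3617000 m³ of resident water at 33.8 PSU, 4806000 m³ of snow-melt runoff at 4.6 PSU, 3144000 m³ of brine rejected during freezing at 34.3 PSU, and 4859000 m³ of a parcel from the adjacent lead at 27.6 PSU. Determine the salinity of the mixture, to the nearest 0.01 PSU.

Salt balance:
salt = 3,617,000×33.8 + 4,806,000×4.6 + 3,144,000×34.3 + 4,859,000×27.6 = 122,254,600 + 22,107,600 + 107,839,200 + 134,108,400 = 386,309,800
volume = 3,617,000 + 4,806,000 + 3,144,000 + 4,859,000 = 16,426,000 m³
S = 386,309,800 / 16,426,000 = 23.5182 PSU

23.52 PSU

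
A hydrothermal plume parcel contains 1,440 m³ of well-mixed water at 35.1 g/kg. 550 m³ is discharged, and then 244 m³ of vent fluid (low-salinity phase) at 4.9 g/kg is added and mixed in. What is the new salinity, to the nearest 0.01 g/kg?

Remaining after removal: 890 m³ at 35.1 g/kg (salt = 31,239)
After addition: salt = 31,239 + 244×4.9 = 32,434.6; volume = 1,134 m³
S = 32,434.6 / 1,134 = 28.6019 g/kg

28.60 g/kg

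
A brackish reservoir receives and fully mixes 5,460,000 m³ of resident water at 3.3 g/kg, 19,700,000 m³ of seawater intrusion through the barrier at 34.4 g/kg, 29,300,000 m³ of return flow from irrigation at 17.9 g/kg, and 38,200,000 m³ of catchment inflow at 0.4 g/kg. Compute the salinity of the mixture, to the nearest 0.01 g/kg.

13.33 g/kg

By conservation of dissolved salt,
salt = 5,460,000×3.3 + 19,700,000×34.4 + 29,300,000×17.9 + 38,200,000×0.4 = 18,018,000 + 677,680,000 + 524,470,000 + 15,280,000 = 1,235,448,000
volume = 5,460,000 + 19,700,000 + 29,300,000 + 38,200,000 = 92,660,000 m³
S = 1,235,448,000 / 92,660,000 = 13.3331 g/kg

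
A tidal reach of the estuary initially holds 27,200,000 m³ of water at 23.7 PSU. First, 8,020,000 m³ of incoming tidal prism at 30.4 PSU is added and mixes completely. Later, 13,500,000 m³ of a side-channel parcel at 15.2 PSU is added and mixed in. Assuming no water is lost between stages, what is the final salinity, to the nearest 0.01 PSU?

22.45 PSU

Conserving salt mass:
Initial salt = 27,200,000×23.7 = 644,640,000
After stage 1: salt = 644,640,000 + 8,020,000×30.4 = 888,448,000; volume = 35,220,000 m³; S = 25.226 PSU
After stage 2: salt = 888,448,000 + 13,500,000×15.2 = 1,093,648,000; volume = 48,720,000 m³
S = 1,093,648,000 / 48,720,000 = 22.4476 PSU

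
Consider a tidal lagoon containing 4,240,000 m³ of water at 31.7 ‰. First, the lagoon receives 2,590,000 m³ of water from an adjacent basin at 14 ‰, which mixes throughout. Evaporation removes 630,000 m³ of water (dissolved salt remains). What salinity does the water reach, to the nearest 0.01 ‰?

27.53 ‰

After mixing: salt = 4,240,000×31.7 + 2,590,000×14 = 170,668,000; volume = 6,830,000 m³
After evaporation: salt unchanged = 170,668,000; volume = 6,830,000 − 630,000 = 6,200,000 m³
S = 170,668,000 / 6,200,000 = 27.5271 ‰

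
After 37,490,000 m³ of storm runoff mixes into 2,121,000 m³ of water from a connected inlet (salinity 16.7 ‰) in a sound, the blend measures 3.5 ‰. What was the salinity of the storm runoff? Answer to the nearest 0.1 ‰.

Salt balance: 2,121,000×16.7 + 37,490,000×S = 39,611,000×3.5
35,420,700 + 37,490,000·S = 138,638,500
S = (138,638,500 − 35,420,700) / 37,490,000 = 2.7532 ‰

2.8 ‰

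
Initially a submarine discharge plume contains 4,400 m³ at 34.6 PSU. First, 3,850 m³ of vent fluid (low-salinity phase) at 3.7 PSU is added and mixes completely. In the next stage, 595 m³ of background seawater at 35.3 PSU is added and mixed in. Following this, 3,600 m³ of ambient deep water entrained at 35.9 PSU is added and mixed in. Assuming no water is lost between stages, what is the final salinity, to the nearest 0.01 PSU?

25.45 PSU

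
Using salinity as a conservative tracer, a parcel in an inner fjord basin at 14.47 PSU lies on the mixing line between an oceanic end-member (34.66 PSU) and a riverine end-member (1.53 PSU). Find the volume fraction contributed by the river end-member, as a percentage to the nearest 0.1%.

Let f be the freshwater fraction. Salt balance per unit volume:
f×1.53 + (1−f)×34.66 = 14.47
f = (34.66 − 14.47) / (34.66 − 1.53) = 20.19/33.13 = 0.6094

60.9%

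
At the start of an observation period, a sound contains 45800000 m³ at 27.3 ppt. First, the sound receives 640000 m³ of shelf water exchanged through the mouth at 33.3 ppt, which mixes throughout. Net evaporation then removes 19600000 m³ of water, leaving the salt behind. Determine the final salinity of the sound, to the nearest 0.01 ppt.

47.38 ppt

After mixing: salt = 45,800,000×27.3 + 640,000×33.3 = 1,271,652,000; volume = 46,440,000 m³
After evaporation: salt unchanged = 1,271,652,000; volume = 46,440,000 − 19,600,000 = 26,840,000 m³
S = 1,271,652,000 / 26,840,000 = 47.379 ppt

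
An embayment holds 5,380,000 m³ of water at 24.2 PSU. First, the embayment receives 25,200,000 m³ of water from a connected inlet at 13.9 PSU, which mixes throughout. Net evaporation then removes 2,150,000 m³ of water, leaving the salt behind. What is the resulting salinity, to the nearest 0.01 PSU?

16.90 PSU

After mixing: salt = 5,380,000×24.2 + 25,200,000×13.9 = 480,476,000; volume = 30,580,000 m³
After evaporation: salt unchanged = 480,476,000; volume = 30,580,000 − 2,150,000 = 28,430,000 m³
S = 480,476,000 / 28,430,000 = 16.9003 PSU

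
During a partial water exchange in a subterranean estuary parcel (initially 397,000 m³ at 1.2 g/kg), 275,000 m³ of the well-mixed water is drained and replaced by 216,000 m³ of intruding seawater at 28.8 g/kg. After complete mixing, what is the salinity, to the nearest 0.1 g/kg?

Remaining after removal: 122,000 m³ at 1.2 g/kg (salt = 146,400)
After addition: salt = 146,400 + 216,000×28.8 = 6,367,200; volume = 338,000 m³
S = 6,367,200 / 338,000 = 18.8379 g/kg

18.8 g/kg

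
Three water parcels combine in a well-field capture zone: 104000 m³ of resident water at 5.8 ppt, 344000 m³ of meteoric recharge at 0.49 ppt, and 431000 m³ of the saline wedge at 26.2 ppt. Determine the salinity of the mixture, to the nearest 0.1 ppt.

By conservation of dissolved salt,
salt = 104,000×5.8 + 344,000×0.49 + 431,000×26.2 = 603,200 + 168,560 + 11,292,200 = 12,063,960
volume = 104,000 + 344,000 + 431,000 = 879,000 m³
S = 12,063,960 / 879,000 = 13.725 ppt

13.7 ppt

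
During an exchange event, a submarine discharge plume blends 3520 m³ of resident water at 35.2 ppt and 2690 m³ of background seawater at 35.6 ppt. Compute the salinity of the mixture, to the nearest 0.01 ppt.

Weighted by volume,
salt = 3,520×35.2 + 2,690×35.6 = 123,904 + 95,764 = 219,668
volume = 3,520 + 2,690 = 6,210 m³
S = 219,668 / 6,210 = 35.3733 ppt

35.37 ppt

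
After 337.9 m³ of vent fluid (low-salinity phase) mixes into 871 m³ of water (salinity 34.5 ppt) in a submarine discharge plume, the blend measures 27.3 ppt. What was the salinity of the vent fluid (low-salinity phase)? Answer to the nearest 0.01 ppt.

Salt balance: 871×34.5 + 337.9×S = 1,208.9×27.3
30,049.5 + 337.9·S = 33,002.97
S = (33,002.97 − 30,049.5) / 337.9 = 8.7407 ppt

8.74 ppt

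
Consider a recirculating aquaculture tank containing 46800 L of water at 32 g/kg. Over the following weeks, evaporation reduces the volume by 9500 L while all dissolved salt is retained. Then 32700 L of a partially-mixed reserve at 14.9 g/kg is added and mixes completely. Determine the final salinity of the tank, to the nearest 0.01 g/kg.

After evaporation: salt = 46,800×32 = 1,497,600; volume = 46,800 − 9,500 = 37,300 L
After mixing: salt = 1,497,600 + 32,700×14.9 = 1,984,830; volume = 37,300 + 32,700 = 70,000 L
S = 1,984,830 / 70,000 = 28.3547 g/kg

28.35 g/kg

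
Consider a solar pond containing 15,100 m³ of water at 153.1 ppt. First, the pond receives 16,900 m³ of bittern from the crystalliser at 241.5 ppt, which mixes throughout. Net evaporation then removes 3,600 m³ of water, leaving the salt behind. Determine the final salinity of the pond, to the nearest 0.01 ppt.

225.11 ppt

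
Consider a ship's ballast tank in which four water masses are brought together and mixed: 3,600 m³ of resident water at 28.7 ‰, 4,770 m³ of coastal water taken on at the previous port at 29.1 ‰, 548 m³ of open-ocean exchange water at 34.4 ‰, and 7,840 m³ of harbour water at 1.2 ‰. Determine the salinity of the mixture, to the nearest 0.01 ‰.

16.13 ‰

Mass of salt is conserved:
salt = 3,600×28.7 + 4,770×29.1 + 548×34.4 + 7,840×1.2 = 103,320 + 138,807 + 18,851.2 + 9,408 = 270,386.2
volume = 3,600 + 4,770 + 548 + 7,840 = 16,758 m³
S = 270,386.2 / 16,758 = 16.1348 ‰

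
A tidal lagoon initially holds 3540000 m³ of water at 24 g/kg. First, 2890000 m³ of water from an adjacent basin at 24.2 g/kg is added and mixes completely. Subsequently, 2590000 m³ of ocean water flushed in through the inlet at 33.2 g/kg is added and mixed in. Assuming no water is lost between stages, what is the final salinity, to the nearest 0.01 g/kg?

26.71 g/kg

Total salt / total volume:
Initial salt = 3,540,000×24 = 84,960,000
After stage 1: salt = 84,960,000 + 2,890,000×24.2 = 154,898,000; volume = 6,430,000 m³; S = 24.09 g/kg
After stage 2: salt = 154,898,000 + 2,590,000×33.2 = 240,886,000; volume = 9,020,000 m³
S = 240,886,000 / 9,020,000 = 26.7058 g/kg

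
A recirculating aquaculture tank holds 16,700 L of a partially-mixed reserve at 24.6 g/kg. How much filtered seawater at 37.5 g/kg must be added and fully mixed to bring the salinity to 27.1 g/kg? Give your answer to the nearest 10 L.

4010 L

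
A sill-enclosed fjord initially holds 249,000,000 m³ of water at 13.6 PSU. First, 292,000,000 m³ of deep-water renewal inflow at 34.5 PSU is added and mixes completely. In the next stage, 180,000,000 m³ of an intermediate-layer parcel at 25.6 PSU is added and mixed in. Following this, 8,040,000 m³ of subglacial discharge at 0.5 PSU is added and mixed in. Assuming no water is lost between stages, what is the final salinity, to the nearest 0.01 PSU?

24.79 PSU

Salt balance:
Initial salt = 249,000,000×13.6 = 3,386,400,000
After stage 1: salt = 3,386,400,000 + 292,000,000×34.5 = 13,460,400,000; volume = 541,000,000 m³; S = 24.881 PSU
After stage 2: salt = 13,460,400,000 + 180,000,000×25.6 = 18,068,400,000; volume = 721,000,000 m³; S = 25.06 PSU
After stage 3: salt = 18,068,400,000 + 8,040,000×0.5 = 18,072,420,000; volume = 729,040,000 m³
S = 18,072,420,000 / 729,040,000 = 24.7893 PSU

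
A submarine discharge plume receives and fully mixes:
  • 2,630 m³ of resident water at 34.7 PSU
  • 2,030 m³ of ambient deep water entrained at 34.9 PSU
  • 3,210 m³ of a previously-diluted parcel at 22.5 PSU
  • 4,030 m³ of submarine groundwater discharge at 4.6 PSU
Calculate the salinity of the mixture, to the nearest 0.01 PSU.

21.25 PSU

Total salt / total volume:
salt = 2,630×34.7 + 2,030×34.9 + 3,210×22.5 + 4,030×4.6 = 91,261 + 70,847 + 72,225 + 18,538 = 252,871
volume = 2,630 + 2,030 + 3,210 + 4,030 = 11,900 m³
S = 252,871 / 11,900 = 21.2497 PSU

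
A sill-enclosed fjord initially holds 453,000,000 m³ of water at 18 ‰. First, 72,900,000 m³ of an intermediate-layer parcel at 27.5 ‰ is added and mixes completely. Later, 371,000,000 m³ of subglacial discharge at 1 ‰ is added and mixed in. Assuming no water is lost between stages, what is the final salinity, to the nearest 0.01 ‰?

11.74 ‰

Total salt / total volume:
Initial salt = 453,000,000×18 = 8,154,000,000
After stage 1: salt = 8,154,000,000 + 72,900,000×27.5 = 10,158,750,000; volume = 525,900,000 m³; S = 19.317 ‰
After stage 2: salt = 10,158,750,000 + 371,000,000×1 = 10,529,750,000; volume = 896,900,000 m³
S = 10,529,750,000 / 896,900,000 = 11.7402 ‰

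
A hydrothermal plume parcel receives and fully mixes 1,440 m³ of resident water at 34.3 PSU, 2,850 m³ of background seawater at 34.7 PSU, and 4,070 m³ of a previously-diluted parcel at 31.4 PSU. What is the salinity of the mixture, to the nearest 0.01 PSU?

33.02 PSU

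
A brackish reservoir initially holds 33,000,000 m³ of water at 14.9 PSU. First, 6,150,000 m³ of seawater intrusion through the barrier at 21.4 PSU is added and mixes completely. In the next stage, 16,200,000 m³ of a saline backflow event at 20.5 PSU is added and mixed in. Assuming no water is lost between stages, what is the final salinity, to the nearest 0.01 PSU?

17.26 PSU

Salt balance:
Initial salt = 33,000,000×14.9 = 491,700,000
After stage 1: salt = 491,700,000 + 6,150,000×21.4 = 623,310,000; volume = 39,150,000 m³; S = 15.921 PSU
After stage 2: salt = 623,310,000 + 16,200,000×20.5 = 955,410,000; volume = 55,350,000 m³
S = 955,410,000 / 55,350,000 = 17.2612 PSU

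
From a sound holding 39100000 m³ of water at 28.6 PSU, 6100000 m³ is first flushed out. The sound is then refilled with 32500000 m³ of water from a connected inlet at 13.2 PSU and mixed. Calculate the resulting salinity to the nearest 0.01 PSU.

20.96 PSU

Remaining after removal: 33,000,000 m³ at 28.6 PSU (salt = 943,800,000)
After addition: salt = 943,800,000 + 32,500,000×13.2 = 1,372,800,000; volume = 65,500,000 m³
S = 1,372,800,000 / 65,500,000 = 20.9588 PSU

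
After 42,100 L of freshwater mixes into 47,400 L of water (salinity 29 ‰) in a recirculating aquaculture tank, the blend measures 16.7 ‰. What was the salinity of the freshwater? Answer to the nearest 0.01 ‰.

2.85 ‰

Salt balance: 47,400×29 + 42,100×S = 89,500×16.7
1,374,600 + 42,100·S = 1,494,650
S = (1,494,650 − 1,374,600) / 42,100 = 2.8515 ‰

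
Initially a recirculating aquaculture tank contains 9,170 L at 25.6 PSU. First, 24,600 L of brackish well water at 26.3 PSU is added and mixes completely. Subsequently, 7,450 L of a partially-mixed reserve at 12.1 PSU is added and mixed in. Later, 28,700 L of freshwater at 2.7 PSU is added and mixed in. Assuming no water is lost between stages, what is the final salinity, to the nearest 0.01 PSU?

Mass of salt is conserved:
Initial salt = 9,170×25.6 = 234,752
After stage 1: salt = 234,752 + 24,600×26.3 = 881,732; volume = 33,770 L; S = 26.11 PSU
After stage 2: salt = 881,732 + 7,450×12.1 = 971,877; volume = 41,220 L; S = 23.578 PSU
After stage 3: salt = 971,877 + 28,700×2.7 = 1,049,367; volume = 69,920 L
S = 1,049,367 / 69,920 = 15.0081 PSU

15.01 PSU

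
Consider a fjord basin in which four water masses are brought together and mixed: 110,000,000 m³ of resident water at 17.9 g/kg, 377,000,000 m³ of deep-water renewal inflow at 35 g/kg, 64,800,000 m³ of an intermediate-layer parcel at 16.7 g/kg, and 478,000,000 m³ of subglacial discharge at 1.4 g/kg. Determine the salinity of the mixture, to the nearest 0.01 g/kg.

By conservation of dissolved salt,
salt = 110,000,000×17.9 + 377,000,000×35 + 64,800,000×16.7 + 478,000,000×1.4 = 1,969,000,000 + 13,195,000,000 + 1,082,160,000 + 669,200,000 = 16,915,360,000
volume = 110,000,000 + 377,000,000 + 64,800,000 + 478,000,000 = 1,029,800,000 m³
S = 16,915,360,000 / 1,029,800,000 = 16.4259 g/kg

16.43 g/kg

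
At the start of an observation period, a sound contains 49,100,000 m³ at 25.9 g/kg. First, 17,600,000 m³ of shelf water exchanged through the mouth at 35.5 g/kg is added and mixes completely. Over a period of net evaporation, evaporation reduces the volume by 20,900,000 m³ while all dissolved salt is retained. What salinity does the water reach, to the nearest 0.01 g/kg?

After mixing: salt = 49,100,000×25.9 + 17,600,000×35.5 = 1,896,490,000; volume = 66,700,000 m³
After evaporation: salt unchanged = 1,896,490,000; volume = 66,700,000 − 20,900,000 = 45,800,000 m³
S = 1,896,490,000 / 45,800,000 = 41.4081 g/kg

41.41 g/kg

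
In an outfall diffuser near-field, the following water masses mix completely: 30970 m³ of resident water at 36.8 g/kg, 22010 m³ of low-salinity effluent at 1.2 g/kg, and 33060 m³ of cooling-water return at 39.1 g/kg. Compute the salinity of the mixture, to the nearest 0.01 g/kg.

Total salt / total volume:
salt = 30,970×36.8 + 22,010×1.2 + 33,060×39.1 = 1,139,696 + 26,412 + 1,292,646 = 2,458,754
volume = 30,970 + 22,010 + 33,060 = 86,040 m³
S = 2,458,754 / 86,040 = 28.5769 g/kg

28.58 g/kg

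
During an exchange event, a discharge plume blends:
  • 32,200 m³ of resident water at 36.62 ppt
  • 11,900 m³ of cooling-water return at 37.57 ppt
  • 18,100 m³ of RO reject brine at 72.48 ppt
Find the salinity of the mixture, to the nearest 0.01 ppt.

47.24 ppt

Mass of salt is conserved:
salt = 32,200×36.62 + 11,900×37.57 + 18,100×72.48 = 1,179,164 + 447,083 + 1,311,888 = 2,938,135
volume = 32,200 + 11,900 + 18,100 = 62,200 m³
S = 2,938,135 / 62,200 = 47.2369 ppt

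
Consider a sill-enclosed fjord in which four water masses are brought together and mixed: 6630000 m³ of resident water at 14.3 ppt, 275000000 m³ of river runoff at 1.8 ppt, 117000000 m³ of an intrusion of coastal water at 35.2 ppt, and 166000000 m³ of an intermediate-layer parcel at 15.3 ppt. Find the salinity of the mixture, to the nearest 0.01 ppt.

12.84 ppt

Mass of salt is conserved:
salt = 6,630,000×14.3 + 275,000,000×1.8 + 117,000,000×35.2 + 166,000,000×15.3 = 94,809,000 + 495,000,000 + 4,118,400,000 + 2,539,800,000 = 7,248,009,000
volume = 6,630,000 + 275,000,000 + 117,000,000 + 166,000,000 = 564,630,000 m³
S = 7,248,009,000 / 564,630,000 = 12.8367 ppt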